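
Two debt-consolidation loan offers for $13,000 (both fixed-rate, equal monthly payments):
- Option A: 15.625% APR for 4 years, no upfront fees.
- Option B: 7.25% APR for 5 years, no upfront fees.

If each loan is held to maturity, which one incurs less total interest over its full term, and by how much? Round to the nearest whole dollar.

Option A: at 15.625% the monthly rate is 0.0130208, so the payment is 13,000 × 0.0130208 / (1 − 1.0130208^−48) = $365.93.
Total interest on Option A = 48 × $365.93 − $13,000 = $4,564.64.
Option B: at 7.25% the monthly rate is 0.0060417, so the payment is 13,000 × 0.0060417 / (1 − 1.0060417^−60) = $258.95.
Total interest on Option B = 60 × $258.95 − $13,000 = $2,537.00.
Option B is lower by $2,027.64.

Option B by $2,028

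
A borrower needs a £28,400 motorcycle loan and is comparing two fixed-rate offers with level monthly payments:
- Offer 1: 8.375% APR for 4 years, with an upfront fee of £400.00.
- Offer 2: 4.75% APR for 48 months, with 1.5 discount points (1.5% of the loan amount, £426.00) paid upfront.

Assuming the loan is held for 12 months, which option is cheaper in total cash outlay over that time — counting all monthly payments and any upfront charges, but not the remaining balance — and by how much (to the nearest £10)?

Offer 2 by £540

Offer 1: at 8.375% the monthly rate is 0.0069792, so the payment is 28,400 × 0.0069792 / (1 − 1.0069792^−48) = £698.34.
Offer 2: monthly rate = 4.75%/12 = 0.0039583; payment = 28,400 × 0.0039583 / (1 − (1+0.0039583)^−48) = £650.82.
Over 12 months: Offer 1 costs 12 × £698.34 + £400.00 = £8,780.08; Offer 2 costs 12 × £650.82 + £426.00 = £8,235.84.
Offer 2 is cheaper by £8,780.08 − £8,235.84 = £544.24.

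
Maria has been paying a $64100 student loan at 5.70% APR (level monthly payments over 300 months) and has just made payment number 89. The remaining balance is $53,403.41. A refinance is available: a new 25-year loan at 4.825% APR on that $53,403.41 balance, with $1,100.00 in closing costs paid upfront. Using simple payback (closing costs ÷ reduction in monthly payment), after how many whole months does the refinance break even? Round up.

12 months

Current payment = 64,100 × 5.7%/12 / (1 − (1+0.0047500)^−300) = $401.32.
Refinanced payment = 53,403.41 × 0.0040208 / (1 − (1+0.0040208)^−300) = $306.77.
Monthly savings = $401.32 − $306.77 = $94.55.
Break-even = $1,100.00 / $94.55 = 11.63 → 12 months.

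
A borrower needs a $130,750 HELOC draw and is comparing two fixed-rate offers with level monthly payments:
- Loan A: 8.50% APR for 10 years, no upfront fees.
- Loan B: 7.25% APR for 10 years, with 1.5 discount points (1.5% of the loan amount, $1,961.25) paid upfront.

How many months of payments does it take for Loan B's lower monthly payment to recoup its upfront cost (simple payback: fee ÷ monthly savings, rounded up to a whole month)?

Loan A: at 8.50% the monthly rate is 0.0070833, so the payment is 130,750 × 0.0070833 / (1 − 1.0070833^−120) = $1,621.11.
Loan B: at 7.25% the monthly rate is 0.0060417, so the payment is 130,750 × 0.0060417 / (1 − 1.0060417^−120) = $1,535.02.
Monthly savings = $1,621.11 − $1,535.02 = $86.09.
Break-even = $1,961.25 / $86.09 = 22.78 → 23 months.

23 months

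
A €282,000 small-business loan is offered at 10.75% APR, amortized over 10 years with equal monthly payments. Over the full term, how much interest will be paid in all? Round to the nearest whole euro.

Monthly rate = 10.75%/12 = 0.0089583; payment = 282,000 × 0.0089583 / (1 − (1+0.0089583)^−120) = €3,844.75.
Total paid = 120 × €3,844.75 = €461,370.00; interest = €461,370.00 − €282,000 = €179,370.00.

€179,370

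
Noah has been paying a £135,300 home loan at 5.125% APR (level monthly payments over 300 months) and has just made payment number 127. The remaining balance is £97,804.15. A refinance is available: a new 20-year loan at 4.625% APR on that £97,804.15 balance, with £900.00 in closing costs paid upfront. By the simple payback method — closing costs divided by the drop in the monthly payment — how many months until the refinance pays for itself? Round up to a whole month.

Current payment = 135,300 × 5.125%/12 / (1 − (1+0.0042708)^−300) = £800.84.
Refinanced payment = 97,804.15 × 0.0038542 / (1 − (1+0.0038542)^−240) = £625.38.
Monthly savings = £800.84 − £625.38 = £175.46.
Break-even = £900.00 / £175.46 = 5.13 → 6 months.

6 months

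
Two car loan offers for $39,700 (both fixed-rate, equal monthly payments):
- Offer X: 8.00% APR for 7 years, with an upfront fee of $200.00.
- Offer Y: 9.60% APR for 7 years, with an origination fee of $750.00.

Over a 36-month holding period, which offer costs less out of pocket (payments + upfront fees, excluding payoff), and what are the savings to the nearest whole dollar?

Offer X by $1,706

Offer X: monthly rate = 8%/12 = 0.0066667; payment = 39,700 × 0.0066667 / (1 − (1+0.0066667)^−84) = $618.77.
Offer Y: monthly rate = 9.6%/12 = 0.0080000; payment = 39,700 × 0.0080000 / (1 − (1+0.0080000)^−84) = $650.89.
Over 36 months: Offer X costs 36 × $618.77 + $200.00 = $22,475.72; Offer Y costs 36 × $650.89 + $750.00 = $24,182.04.
Offer X is cheaper by $24,182.04 − $22,475.72 = $1,706.32.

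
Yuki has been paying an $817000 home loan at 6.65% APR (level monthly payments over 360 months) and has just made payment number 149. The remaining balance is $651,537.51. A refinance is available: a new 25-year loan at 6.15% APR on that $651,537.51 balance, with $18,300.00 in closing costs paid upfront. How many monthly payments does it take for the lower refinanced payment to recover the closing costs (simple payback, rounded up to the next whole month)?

19 months

Current payment = 817,000 × 6.65%/12 / (1 − (1+0.0055417)^−360) = $5,244.85.
Refinanced payment = 651,537.51 × 0.0051250 / (1 − (1+0.0051250)^−300) = $4,257.81.
Monthly savings = $5,244.85 − $4,257.81 = $987.04.
Break-even = $18,300.00 / $987.04 = 18.54 → 19 months.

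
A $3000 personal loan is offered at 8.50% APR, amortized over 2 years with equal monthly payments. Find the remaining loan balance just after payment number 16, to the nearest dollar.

With monthly rate i = 8.5%/12 = 0.0070833, the balance after k of n payments is P · [(1+i)^n − (1+i)^k] / [(1+i)^n − 1].
(1+0.0070833)^24 = 1.18459476 and (1+0.0070833)^16 = 1.11955785, so the balance is 3,000 × (1.18459476 − 1.11955785) / (1.18459476 − 1) = $1,056.97.

$1,057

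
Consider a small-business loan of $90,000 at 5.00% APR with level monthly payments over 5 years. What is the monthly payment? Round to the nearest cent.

At 5.00% the monthly rate is 0.0041667, so the payment is 90,000 × 0.0041667 / (1 − 1.0041667^−60) = $1,698.41.

$1,698.41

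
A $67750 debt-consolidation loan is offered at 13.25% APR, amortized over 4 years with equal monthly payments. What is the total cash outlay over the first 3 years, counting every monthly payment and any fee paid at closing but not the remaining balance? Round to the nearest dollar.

$65,735

At 13.25% the monthly rate is 0.0110417, so the payment is 67,750 × 0.0110417 / (1 − 1.0110417^−48) = $1,825.98.
Total outlay = 36 × $1,825.98 = $65,735.28.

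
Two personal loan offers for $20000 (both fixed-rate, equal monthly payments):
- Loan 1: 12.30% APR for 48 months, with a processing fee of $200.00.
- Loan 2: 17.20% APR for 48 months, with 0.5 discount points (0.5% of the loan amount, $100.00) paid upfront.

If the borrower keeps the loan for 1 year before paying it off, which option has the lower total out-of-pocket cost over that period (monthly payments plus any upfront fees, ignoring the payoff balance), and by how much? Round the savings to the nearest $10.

Loan 1: at 12.30% the monthly rate is 0.0102500, so the payment is 20,000 × 0.0102500 / (1 − 1.0102500^−48) = $529.63.
Loan 2: at 17.20% the monthly rate is 0.0143333, so the payment is 20,000 × 0.0143333 / (1 − 1.0143333^−48) = $579.17.
Over 12 months: Loan 1 costs 12 × $529.63 + $200.00 = $6,555.56; Loan 2 costs 12 × $579.17 + $100.00 = $7,050.04.
Loan 1 is cheaper by $7,050.04 − $6,555.56 = $494.48.

Loan 1 by $490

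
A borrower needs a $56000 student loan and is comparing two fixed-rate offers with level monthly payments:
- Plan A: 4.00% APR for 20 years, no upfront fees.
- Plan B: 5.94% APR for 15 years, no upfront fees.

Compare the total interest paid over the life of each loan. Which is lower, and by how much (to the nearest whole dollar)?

Plan A: at 4.00% the monthly rate is 0.0033333, so the payment is 56,000 × 0.0033333 / (1 − 1.0033333^−240) = $339.35.
Total interest on Plan A = 240 × $339.35 − $56,000 = $25,444.00.
Plan B: at 5.94% the monthly rate is 0.0049500, so the payment is 56,000 × 0.0049500 / (1 − 1.0049500^−180) = $470.75.
Total interest on Plan B = 180 × $470.75 − $56,000 = $28,735.00.
Plan A is lower by $3,291.00.

Plan A by $3,291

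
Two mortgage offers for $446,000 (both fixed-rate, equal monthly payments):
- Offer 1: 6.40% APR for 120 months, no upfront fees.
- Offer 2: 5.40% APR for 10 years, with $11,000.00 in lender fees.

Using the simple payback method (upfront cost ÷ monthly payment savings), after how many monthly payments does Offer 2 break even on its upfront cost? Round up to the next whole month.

50 months

Offer 1: monthly rate = 6.4%/12 = 0.0053333; payment = 446,000 × 0.0053333 / (1 − (1+0.0053333)^−120) = $5,041.58.
Offer 2: at 5.40% the monthly rate is 0.0045000, so the payment is 446,000 × 0.0045000 / (1 − 1.0045000^−120) = $4,818.20.
Monthly savings = $5,041.58 − $4,818.20 = $223.38.
Break-even = $11,000.00 / $223.38 = 49.24 → 50 months.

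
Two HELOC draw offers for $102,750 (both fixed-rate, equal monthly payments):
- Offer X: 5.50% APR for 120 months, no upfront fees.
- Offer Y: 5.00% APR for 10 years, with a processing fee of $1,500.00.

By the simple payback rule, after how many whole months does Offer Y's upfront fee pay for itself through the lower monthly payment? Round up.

Offer X: at 5.50% the monthly rate is 0.0045833, so the payment is 102,750 × 0.0045833 / (1 − 1.0045833^−120) = $1,115.11.
Offer Y: monthly rate = 5%/12 = 0.0041667; payment = 102,750 × 0.0041667 / (1 − (1+0.0041667)^−120) = $1,089.82.
Monthly savings = $1,115.11 − $1,089.82 = $25.29.
Break-even = $1,500.00 / $25.29 = 59.31 → 60 months.

60 months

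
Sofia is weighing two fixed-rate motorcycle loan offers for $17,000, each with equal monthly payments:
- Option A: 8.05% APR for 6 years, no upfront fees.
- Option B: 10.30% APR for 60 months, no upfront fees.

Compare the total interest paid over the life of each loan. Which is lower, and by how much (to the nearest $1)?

Option A by $332

Option A: monthly rate = 8.05%/12 = 0.0067083; payment = 17,000 × 0.0067083 / (1 − (1+0.0067083)^−72) = $298.48.
Total interest on Option A = 72 × $298.48 − $17,000 = $4,490.56.
Option B: at 10.30% the monthly rate is 0.0085833, so the payment is 17,000 × 0.0085833 / (1 − 1.0085833^−60) = $363.71.
Total interest on Option B = 60 × $363.71 − $17,000 = $4,822.60.
Option A is lower by $332.04.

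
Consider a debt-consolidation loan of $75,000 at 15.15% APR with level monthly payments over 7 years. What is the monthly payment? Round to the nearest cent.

$1,453.58

At 15.15% the monthly rate is 0.0126250, so the payment is 75,000 × 0.0126250 / (1 − 1.0126250^−84) = $1,453.58.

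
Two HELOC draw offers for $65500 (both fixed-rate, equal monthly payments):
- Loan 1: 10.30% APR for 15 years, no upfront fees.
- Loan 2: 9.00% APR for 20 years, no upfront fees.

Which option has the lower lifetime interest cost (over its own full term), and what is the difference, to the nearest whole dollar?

Loan 1 by $12,568

Loan 1: at 10.30% the monthly rate is 0.0085833, so the payment is 65,500 × 0.0085833 / (1 − 1.0085833^−180) = $715.94.
Total interest on Loan 1 = 180 × $715.94 − $65,500 = $63,369.20.
Loan 2: monthly rate = 9%/12 = 0.0075000; payment = 65,500 × 0.0075000 / (1 − (1+0.0075000)^−240) = $589.32.
Total interest on Loan 2 = 240 × $589.32 − $65,500 = $75,936.80.
Loan 1 is lower by $12,567.60.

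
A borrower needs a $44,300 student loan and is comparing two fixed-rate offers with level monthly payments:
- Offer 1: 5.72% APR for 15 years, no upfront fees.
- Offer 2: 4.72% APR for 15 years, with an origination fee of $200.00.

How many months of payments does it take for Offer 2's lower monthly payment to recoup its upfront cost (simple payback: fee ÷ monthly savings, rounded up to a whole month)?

9 months

Offer 1: monthly rate = 5.72%/12 = 0.0047667; payment = 44,300 × 0.0047667 / (1 − (1+0.0047667)^−180) = $367.16.
Offer 2: monthly rate = 4.72%/12 = 0.0039333; payment = 44,300 × 0.0039333 / (1 − (1+0.0039333)^−180) = $343.89.
Monthly savings = $367.16 − $343.89 = $23.27.
Break-even = $200.00 / $23.27 = 8.59 → 9 months.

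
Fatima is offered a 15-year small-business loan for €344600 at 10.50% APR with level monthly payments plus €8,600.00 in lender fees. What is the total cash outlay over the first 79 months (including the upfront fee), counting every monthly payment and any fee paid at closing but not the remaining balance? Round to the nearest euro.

€309,527

Monthly rate = 10.5%/12 = 0.0087500; payment = 344,600 × 0.0087500 / (1 − (1+0.0087500)^−180) = €3,809.20.
Total outlay = 79 × €3,809.20 + €8,600.00 = €309,526.80.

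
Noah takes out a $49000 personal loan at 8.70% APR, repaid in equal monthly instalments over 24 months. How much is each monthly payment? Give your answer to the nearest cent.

$2,231.81

Monthly rate = 8.7%/12 = 0.0072500; payment = 49,000 × 0.0072500 / (1 − (1+0.0072500)^−24) = $2,231.81.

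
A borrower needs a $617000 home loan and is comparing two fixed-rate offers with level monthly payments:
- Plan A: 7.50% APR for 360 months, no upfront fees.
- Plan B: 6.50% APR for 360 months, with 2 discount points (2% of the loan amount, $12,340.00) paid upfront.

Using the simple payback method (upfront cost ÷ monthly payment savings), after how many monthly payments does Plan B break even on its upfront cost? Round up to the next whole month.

Plan A: monthly rate = 7.5%/12 = 0.0062500; payment = 617,000 × 0.0062500 / (1 − (1+0.0062500)^−360) = $4,314.15.
Plan B: at 6.50% the monthly rate is 0.0054167, so the payment is 617,000 × 0.0054167 / (1 − 1.0054167^−360) = $3,899.86.
Monthly savings = $4,314.15 − $3,899.86 = $414.29.
Break-even = $12,340.00 / $414.29 = 29.79 → 30 months.

30 months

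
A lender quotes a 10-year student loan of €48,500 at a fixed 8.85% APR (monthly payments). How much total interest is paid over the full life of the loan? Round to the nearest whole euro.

At 8.85% the monthly rate is 0.0073750, so the payment is 48,500 × 0.0073750 / (1 − 1.0073750^−120) = €610.45.
Total paid = 120 × €610.45 = €73,254.00; interest = €73,254.00 − €48,500 = €24,754.00.

€24,754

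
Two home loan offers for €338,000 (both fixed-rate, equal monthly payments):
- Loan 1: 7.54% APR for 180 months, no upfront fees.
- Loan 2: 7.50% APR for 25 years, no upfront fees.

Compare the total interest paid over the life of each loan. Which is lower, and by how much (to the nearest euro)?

Loan 1: at 7.54% the monthly rate is 0.0062833, so the payment is 338,000 × 0.0062833 / (1 − 1.0062833^−180) = €3,140.99.
Total interest on Loan 1 = 180 × €3,140.99 − €338,000 = €227,378.20.
Loan 2: at 7.50% the monthly rate is 0.0062500, so the payment is 338,000 × 0.0062500 / (1 − 1.0062500^−300) = €2,497.79.
Total interest on Loan 2 = 300 × €2,497.79 − €338,000 = €411,337.00.
Loan 1 is lower by €183,958.80.

Loan 1 by €183,959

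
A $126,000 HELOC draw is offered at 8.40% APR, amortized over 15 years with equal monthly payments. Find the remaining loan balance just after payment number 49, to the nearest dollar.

With monthly rate i = 8.4%/12 = 0.0070000, the balance after k of n payments is P · [(1+i)^n − (1+i)^k] / [(1+i)^n − 1].
(1+0.0070000)^180 = 3.50998047 and (1+0.0070000)^49 = 1.40748591, so the balance is 126,000 × (3.50998047 − 1.40748591) / (3.50998047 − 1) = $105,544.37.

$105,544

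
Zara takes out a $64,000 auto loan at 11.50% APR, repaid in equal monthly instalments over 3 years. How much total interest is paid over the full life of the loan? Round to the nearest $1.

$11,977

Monthly rate = 11.5%/12 = 0.0095833; payment = 64,000 × 0.0095833 / (1 − (1+0.0095833)^−36) = $2,110.46.
Total paid = 36 × $2,110.46 = $75,976.56; interest = $75,976.56 − $64,000 = $11,976.56.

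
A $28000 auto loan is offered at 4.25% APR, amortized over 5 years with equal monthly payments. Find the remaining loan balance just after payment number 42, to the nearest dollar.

With monthly rate i = 4.25%/12 = 0.0035417, the balance after k of n payments is P · [(1+i)^n − (1+i)^k] / [(1+i)^n − 1].
(1+0.0035417)^60 = 1.23630190 and (1+0.0035417)^42 = 1.16007796, so the balance is 28,000 × (1.23630190 − 1.16007796) / (1.23630190 − 1) = $9,031.96.

$9,032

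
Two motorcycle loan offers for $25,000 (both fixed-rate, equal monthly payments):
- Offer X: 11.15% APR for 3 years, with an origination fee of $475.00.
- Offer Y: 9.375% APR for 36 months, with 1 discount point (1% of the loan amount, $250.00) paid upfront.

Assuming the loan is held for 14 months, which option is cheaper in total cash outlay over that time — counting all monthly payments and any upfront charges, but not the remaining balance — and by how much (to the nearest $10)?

Offer Y by $520

Offer X: at 11.15% the monthly rate is 0.0092917, so the payment is 25,000 × 0.0092917 / (1 − 1.0092917^−36) = $820.24.
Offer Y: monthly rate = 9.375%/12 = 0.0078125; payment = 25,000 × 0.0078125 / (1 − (1+0.0078125)^−36) = $799.36.
Over 14 months: Offer X costs 14 × $820.24 + $475.00 = $11,958.36; Offer Y costs 14 × $799.36 + $250.00 = $11,441.04.
Offer Y is cheaper by $11,958.36 − $11,441.04 = $517.32.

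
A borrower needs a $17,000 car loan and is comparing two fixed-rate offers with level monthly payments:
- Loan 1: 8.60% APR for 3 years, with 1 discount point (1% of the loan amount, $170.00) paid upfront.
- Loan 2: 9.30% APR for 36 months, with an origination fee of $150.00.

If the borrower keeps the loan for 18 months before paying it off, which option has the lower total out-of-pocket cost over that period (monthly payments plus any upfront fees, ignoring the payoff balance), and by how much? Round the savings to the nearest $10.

Loan 1: at 8.60% the monthly rate is 0.0071667, so the payment is 17,000 × 0.0071667 / (1 − 1.0071667^−36) = $537.44.
Loan 2: monthly rate = 9.3%/12 = 0.0077500; payment = 17,000 × 0.0077500 / (1 − (1+0.0077500)^−36) = $542.97.
Over 18 months: Loan 1 costs 18 × $537.44 + $170.00 = $9,843.92; Loan 2 costs 18 × $542.97 + $150.00 = $9,923.46.
Loan 1 is cheaper by $9,923.46 − $9,843.92 = $79.54.

Loan 1 by $80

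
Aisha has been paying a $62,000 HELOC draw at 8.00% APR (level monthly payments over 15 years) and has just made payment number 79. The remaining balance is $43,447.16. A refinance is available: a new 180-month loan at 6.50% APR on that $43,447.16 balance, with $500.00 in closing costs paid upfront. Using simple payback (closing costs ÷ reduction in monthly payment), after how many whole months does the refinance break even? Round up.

Current payment = 62,000 × 8%/12 / (1 − (1+0.0066667)^−180) = $592.50.
Refinanced payment = 43,447.16 × 0.0054167 / (1 − (1+0.0054167)^−180) = $378.47.
Monthly savings = $592.50 − $378.47 = $214.03.
Break-even = $500.00 / $214.03 = 2.34 → 3 months.

3 months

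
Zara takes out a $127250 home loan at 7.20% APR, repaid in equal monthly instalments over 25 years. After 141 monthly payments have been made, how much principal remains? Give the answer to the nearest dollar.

With monthly rate i = 7.2%/12 = 0.0060000, the balance after k of n payments is P · [(1+i)^n − (1+i)^k] / [(1+i)^n − 1].
(1+0.0060000)^300 = 6.01719680 and (1+0.0060000)^141 = 2.32442363, so the balance is 127,250 × (6.01719680 − 2.32442363) / (6.01719680 − 1) = $93,658.95.

$93,659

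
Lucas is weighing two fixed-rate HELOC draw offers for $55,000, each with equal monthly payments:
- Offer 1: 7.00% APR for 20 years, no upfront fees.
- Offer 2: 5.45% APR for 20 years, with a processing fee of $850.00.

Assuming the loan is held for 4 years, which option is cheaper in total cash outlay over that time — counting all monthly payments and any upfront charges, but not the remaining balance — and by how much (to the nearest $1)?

Offer 1: at 7.00% the monthly rate is 0.0058333, so the payment is 55,000 × 0.0058333 / (1 − 1.0058333^−240) = $426.41.
Offer 2: monthly rate = 5.45%/12 = 0.0045417; payment = 55,000 × 0.0045417 / (1 − (1+0.0045417)^−240) = $376.79.
Over 48 months: Offer 1 costs 48 × $426.41 = $20,467.68; Offer 2 costs 48 × $376.79 + $850.00 = $18,935.92.
Offer 2 is cheaper by $20,467.68 − $18,935.92 = $1,531.76.

Offer 2 by $1,532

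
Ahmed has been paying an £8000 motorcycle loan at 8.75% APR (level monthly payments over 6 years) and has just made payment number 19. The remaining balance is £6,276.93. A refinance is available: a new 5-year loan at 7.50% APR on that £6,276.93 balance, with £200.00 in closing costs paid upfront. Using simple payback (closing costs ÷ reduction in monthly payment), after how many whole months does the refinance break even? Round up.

12 months

Current payment = 8,000 × 8.75%/12 / (1 − (1+0.0072917)^−72) = £143.21.
Refinanced payment = 6,276.93 × 0.0062500 / (1 − (1+0.0062500)^−60) = £125.78.
Monthly savings = £143.21 − £125.78 = £17.43.
Break-even = £200.00 / £17.43 = 11.47 → 12 months.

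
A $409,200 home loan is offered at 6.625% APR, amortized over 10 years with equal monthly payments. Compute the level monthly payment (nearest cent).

At 6.625% the monthly rate is 0.0055208, so the payment is 409,200 × 0.0055208 / (1 − 1.0055208^−120) = $4,672.45.

$4,672.45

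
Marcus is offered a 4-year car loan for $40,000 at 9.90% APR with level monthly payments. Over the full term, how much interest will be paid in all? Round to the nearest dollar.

$8,604

At 9.90% the monthly rate is 0.0082500, so the payment is 40,000 × 0.0082500 / (1 − 1.0082500^−48) = $1,012.58.
Total paid = 48 × $1,012.58 = $48,603.84; interest = $48,603.84 − $40,000 = $8,603.84.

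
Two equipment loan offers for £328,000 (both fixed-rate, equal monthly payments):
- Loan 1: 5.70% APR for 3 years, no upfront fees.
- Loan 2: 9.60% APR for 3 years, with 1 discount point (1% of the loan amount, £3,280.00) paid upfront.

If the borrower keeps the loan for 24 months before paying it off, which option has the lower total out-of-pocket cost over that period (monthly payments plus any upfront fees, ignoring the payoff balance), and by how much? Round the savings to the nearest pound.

Loan 1: at 5.70% the monthly rate is 0.0047500, so the payment is 328,000 × 0.0047500 / (1 − 1.0047500^−36) = £9,933.87.
Loan 2: at 9.60% the monthly rate is 0.0080000, so the payment is 328,000 × 0.0080000 / (1 − 1.0080000^−36) = £10,522.15.
Over 24 months: Loan 1 costs 24 × £9,933.87 = £238,412.88; Loan 2 costs 24 × £10,522.15 + £3,280.00 = £255,811.60.
Loan 1 is cheaper by £255,811.60 − £238,412.88 = £17,398.72.

Loan 1 by £17,399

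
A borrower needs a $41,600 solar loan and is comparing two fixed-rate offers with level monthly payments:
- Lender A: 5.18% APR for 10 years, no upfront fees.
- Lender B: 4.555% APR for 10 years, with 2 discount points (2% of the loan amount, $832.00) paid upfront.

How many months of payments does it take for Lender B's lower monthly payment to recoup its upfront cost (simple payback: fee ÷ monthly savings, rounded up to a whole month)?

Lender A: monthly rate = 5.18%/12 = 0.0043167; payment = 41,600 × 0.0043167 / (1 − (1+0.0043167)^−120) = $444.90.
Lender B: at 4.555% the monthly rate is 0.0037958, so the payment is 41,600 × 0.0037958 / (1 − 1.0037958^−120) = $432.24.
Monthly savings = $444.90 − $432.24 = $12.66.
Break-even = $832.00 / $12.66 = 65.72 → 66 months.

66 months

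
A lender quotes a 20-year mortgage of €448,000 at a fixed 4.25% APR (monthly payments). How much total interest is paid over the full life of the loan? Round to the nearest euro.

At 4.25% the monthly rate is 0.0035417, so the payment is 448,000 × 0.0035417 / (1 − 1.0035417^−240) = €2,774.17.
Total paid = 240 × €2,774.17 = €665,800.80; interest = €665,800.80 − €448,000 = €217,800.80.

€217,801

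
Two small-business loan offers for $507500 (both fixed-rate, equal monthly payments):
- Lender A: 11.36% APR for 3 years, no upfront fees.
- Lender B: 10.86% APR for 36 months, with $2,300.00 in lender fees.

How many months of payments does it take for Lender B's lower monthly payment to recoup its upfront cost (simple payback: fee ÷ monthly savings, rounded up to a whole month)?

20 months

Lender A: at 11.36% the monthly rate is 0.0094667, so the payment is 507,500 × 0.0094667 / (1 − 1.0094667^−36) = $16,701.55.
Lender B: at 10.86% the monthly rate is 0.0090500, so the payment is 507,500 × 0.0090500 / (1 − 1.0090500^−36) = $16,581.27.
Monthly savings = $16,701.55 − $16,581.27 = $120.28.
Break-even = $2,300.00 / $120.28 = 19.12 → 20 months.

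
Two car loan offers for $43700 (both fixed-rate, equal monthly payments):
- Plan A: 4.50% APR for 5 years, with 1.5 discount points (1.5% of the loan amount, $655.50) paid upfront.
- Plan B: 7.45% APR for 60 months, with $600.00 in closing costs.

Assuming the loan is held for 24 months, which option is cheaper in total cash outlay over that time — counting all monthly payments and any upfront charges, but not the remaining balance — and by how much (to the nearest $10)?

Plan A by $1,380

Plan A: monthly rate = 4.5%/12 = 0.0037500; payment = 43,700 × 0.0037500 / (1 − (1+0.0037500)^−60) = $814.70.
Plan B: at 7.45% the monthly rate is 0.0062083, so the payment is 43,700 × 0.0062083 / (1 − 1.0062083^−60) = $874.62.
Over 24 months: Plan A costs 24 × $814.70 + $655.50 = $20,208.30; Plan B costs 24 × $874.62 + $600.00 = $21,590.88.
Plan A is cheaper by $21,590.88 − $20,208.30 = $1,382.58.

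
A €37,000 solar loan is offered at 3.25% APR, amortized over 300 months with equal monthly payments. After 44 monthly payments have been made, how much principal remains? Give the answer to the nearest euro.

With monthly rate i = 3.25%/12 = 0.0027083, the balance after k of n payments is P · [(1+i)^n − (1+i)^k] / [(1+i)^n − 1].
(1+0.0027083)^300 = 2.25106114 and (1+0.0027083)^44 = 1.12637621, so the balance is 37,000 × (2.25106114 − 1.12637621) / (2.25106114 − 1) = €33,262.44.

€33,262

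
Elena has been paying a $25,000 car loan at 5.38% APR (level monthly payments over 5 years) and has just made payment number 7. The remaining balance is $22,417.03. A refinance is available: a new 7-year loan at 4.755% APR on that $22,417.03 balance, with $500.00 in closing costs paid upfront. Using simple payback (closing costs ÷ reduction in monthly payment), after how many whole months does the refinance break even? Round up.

Current payment = 25,000 × 5.38%/12 / (1 − (1+0.0044833)^−60) = $476.15.
Refinanced payment = 22,417.03 × 0.0039625 / (1 − (1+0.0039625)^−84) = $314.27.
Monthly savings = $476.15 − $314.27 = $161.88.
Break-even = $500.00 / $161.88 = 3.09 → 4 months.

4 months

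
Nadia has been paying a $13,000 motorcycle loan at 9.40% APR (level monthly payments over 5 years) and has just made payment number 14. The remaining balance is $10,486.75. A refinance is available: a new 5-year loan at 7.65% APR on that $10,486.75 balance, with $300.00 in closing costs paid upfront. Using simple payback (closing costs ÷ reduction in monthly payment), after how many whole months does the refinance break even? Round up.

5 months

Current payment = 13,000 × 9.4%/12 / (1 − (1+0.0078333)^−60) = $272.39.
Refinanced payment = 10,486.75 × 0.0063750 / (1 − (1+0.0063750)^−60) = $210.88.
Monthly savings = $272.39 − $210.88 = $61.51.
Break-even = $300.00 / $61.51 = 4.88 → 5 months.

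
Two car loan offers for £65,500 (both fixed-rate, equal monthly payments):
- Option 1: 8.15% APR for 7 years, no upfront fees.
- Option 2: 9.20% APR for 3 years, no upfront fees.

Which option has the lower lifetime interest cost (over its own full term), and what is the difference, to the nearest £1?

Option 2 by £10,964

Option 1: monthly rate = 8.15%/12 = 0.0067917; payment = 65,500 × 0.0067917 / (1 − (1+0.0067917)^−84) = £1,025.80.
Total interest on Option 1 = 84 × £1,025.80 − £65,500 = £20,667.20.
Option 2: at 9.20% the monthly rate is 0.0076667, so the payment is 65,500 × 0.0076667 / (1 − 1.0076667^−36) = £2,088.98.
Total interest on Option 2 = 36 × £2,088.98 − £65,500 = £9,703.28.
Option 2 is lower by £10,963.92.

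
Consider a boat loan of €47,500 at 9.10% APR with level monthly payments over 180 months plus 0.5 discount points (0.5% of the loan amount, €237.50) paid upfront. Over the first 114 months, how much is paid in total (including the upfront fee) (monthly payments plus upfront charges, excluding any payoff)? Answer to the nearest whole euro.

€55,483

Monthly rate = 9.1%/12 = 0.0075833; payment = 47,500 × 0.0075833 / (1 − (1+0.0075833)^−180) = €484.61.
Total outlay = 114 × €484.61 + €237.50 = €55,483.04.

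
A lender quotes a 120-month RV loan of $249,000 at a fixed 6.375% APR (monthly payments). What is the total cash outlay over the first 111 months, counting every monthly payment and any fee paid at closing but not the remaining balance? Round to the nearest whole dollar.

Monthly rate = 6.375%/12 = 0.0053125; payment = 249,000 × 0.0053125 / (1 − (1+0.0053125)^−120) = $2,811.53.
Total outlay = 111 × $2,811.53 = $312,079.83.

$312,080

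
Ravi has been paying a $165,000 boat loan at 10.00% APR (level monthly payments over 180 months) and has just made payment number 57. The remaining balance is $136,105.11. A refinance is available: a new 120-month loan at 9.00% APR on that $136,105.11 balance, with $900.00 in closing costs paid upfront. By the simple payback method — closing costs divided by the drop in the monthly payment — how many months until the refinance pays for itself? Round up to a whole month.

Current payment = 165,000 × 10%/12 / (1 − (1+0.0083333)^−180) = $1,773.10.
Refinanced payment = 136,105.11 × 0.0075000 / (1 − (1+0.0075000)^−120) = $1,724.12.
Monthly savings = $1,773.10 − $1,724.12 = $48.98.
Break-even = $900.00 / $48.98 = 18.37 → 19 months.

19 months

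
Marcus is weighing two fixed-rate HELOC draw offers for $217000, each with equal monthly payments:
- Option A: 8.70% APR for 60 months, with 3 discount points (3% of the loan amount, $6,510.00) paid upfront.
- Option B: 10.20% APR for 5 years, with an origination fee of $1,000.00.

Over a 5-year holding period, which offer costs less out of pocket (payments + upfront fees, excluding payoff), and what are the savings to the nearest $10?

Option A: monthly rate = 8.7%/12 = 0.0072500; payment = 217,000 × 0.0072500 / (1 − (1+0.0072500)^−60) = $4,473.03.
Option B: monthly rate = 10.2%/12 = 0.0085000; payment = 217,000 × 0.0085000 / (1 − (1+0.0085000)^−60) = $4,631.99.
Over 60 months: Option A costs 60 × $4,473.03 + $6,510.00 = $274,891.80; Option B costs 60 × $4,631.99 + $1,000.00 = $278,919.40.
Option A is cheaper by $278,919.40 − $274,891.80 = $4,027.60.

Option A by $4,030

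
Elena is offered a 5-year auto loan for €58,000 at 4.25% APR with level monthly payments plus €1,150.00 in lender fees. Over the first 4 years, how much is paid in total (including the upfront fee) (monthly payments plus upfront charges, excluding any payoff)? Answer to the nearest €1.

€52,736

Monthly rate = 4.25%/12 = 0.0035417; payment = 58,000 × 0.0035417 / (1 − (1+0.0035417)^−60) = €1,074.71.
Total outlay = 48 × €1,074.71 + €1,150.00 = €52,736.08.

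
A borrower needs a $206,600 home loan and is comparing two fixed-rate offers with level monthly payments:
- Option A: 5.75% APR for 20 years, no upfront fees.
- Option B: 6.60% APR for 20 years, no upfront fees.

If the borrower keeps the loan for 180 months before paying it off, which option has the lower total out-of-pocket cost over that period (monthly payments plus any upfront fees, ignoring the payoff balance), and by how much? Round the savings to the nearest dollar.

Option A: monthly rate = 5.75%/12 = 0.0047917; payment = 206,600 × 0.0047917 / (1 − (1+0.0047917)^−240) = $1,450.50.
Option B: at 6.60% the monthly rate is 0.0055000, so the payment is 206,600 × 0.0055000 / (1 − 1.0055000^−240) = $1,552.54.
Over 180 months: Option A costs 180 × $1,450.50 = $261,090.00; Option B costs 180 × $1,552.54 = $279,457.20.
Option A is cheaper by $279,457.20 − $261,090.00 = $18,367.20.

Option A by $18,367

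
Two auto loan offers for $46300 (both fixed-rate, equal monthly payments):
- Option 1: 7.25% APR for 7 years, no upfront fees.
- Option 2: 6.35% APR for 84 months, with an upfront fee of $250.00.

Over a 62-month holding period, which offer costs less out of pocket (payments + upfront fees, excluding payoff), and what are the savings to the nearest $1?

Option 1: monthly rate = 7.25%/12 = 0.0060417; payment = 46,300 × 0.0060417 / (1 − (1+0.0060417)^−84) = $704.46.
Option 2: at 6.35% the monthly rate is 0.0052917, so the payment is 46,300 × 0.0052917 / (1 − 1.0052917^−84) = $684.17.
Over 62 months: Option 1 costs 62 × $704.46 = $43,676.52; Option 2 costs 62 × $684.17 + $250.00 = $42,668.54.
Option 2 is cheaper by $43,676.52 − $42,668.54 = $1,007.98.

Option 2 by $1,008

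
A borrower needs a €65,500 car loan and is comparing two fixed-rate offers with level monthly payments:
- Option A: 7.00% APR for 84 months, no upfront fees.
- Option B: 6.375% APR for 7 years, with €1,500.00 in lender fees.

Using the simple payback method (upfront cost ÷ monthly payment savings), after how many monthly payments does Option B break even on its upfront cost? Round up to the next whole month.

76 months

Option A: monthly rate = 7%/12 = 0.0058333; payment = 65,500 × 0.0058333 / (1 − (1+0.0058333)^−84) = €988.57.
Option B: monthly rate = 6.375%/12 = 0.0053125; payment = 65,500 × 0.0053125 / (1 − (1+0.0053125)^−84) = €968.68.
Monthly savings = €988.57 − €968.68 = €19.89.
Break-even = €1,500.00 / €19.89 = 75.41 → 76 months.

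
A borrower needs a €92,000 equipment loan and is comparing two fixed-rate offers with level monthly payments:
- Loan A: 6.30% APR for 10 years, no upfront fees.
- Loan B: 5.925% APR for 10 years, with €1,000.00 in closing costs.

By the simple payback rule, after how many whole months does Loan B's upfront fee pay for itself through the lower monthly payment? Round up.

Loan A: monthly rate = 6.3%/12 = 0.0052500; payment = 92,000 × 0.0052500 / (1 − (1+0.0052500)^−120) = €1,035.30.
Loan B: monthly rate = 5.925%/12 = 0.0049375; payment = 92,000 × 0.0049375 / (1 − (1+0.0049375)^−120) = €1,017.93.
Monthly savings = €1,035.30 − €1,017.93 = €17.37.
Break-even = €1,000.00 / €17.37 = 57.57 → 58 months.

58 months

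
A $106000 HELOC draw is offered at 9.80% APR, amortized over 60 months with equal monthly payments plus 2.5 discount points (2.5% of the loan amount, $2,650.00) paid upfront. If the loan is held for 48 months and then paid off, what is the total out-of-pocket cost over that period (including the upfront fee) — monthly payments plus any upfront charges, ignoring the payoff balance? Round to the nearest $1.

At 9.80% the monthly rate is 0.0081667, so the payment is 106,000 × 0.0081667 / (1 − 1.0081667^−60) = $2,241.77.
Total outlay = 48 × $2,241.77 + $2,650.00 = $110,254.96.

$110,255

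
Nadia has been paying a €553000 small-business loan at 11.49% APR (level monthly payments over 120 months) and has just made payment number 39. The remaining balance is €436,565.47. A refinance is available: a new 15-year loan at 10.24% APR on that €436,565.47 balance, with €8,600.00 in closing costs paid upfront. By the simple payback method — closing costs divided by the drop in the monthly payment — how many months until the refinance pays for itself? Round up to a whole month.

3 months

Current payment = 553,000 × 11.49%/12 / (1 − (1+0.0095750)^−120) = €7,771.76.
Refinanced payment = 436,565.47 × 0.0085333 / (1 − (1+0.0085333)^−180) = €4,755.66.
Monthly savings = €7,771.76 − €4,755.66 = €3,016.10.
Break-even = €8,600.00 / €3,016.10 = 2.85 → 3 months.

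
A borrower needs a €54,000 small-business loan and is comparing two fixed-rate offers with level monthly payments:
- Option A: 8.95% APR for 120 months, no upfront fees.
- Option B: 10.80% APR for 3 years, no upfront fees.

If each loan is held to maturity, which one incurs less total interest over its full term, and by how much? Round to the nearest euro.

Option B by €18,451

Option A: monthly rate = 8.95%/12 = 0.0074583; payment = 54,000 × 0.0074583 / (1 − (1+0.0074583)^−120) = €682.59.
Total interest on Option A = 120 × €682.59 − €54,000 = €27,910.80.
Option B: at 10.80% the monthly rate is 0.0090000, so the payment is 54,000 × 0.0090000 / (1 − 1.0090000^−36) = €1,762.78.
Total interest on Option B = 36 × €1,762.78 − €54,000 = €9,460.08.
Option B is lower by €18,450.72.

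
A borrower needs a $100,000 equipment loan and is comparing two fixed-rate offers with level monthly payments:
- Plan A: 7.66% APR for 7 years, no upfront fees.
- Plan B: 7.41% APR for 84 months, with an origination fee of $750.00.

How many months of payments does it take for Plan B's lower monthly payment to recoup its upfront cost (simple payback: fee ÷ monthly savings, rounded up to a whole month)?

61 months

Plan A: at 7.66% the monthly rate is 0.0063833, so the payment is 100,000 × 0.0063833 / (1 − 1.0063833^−84) = $1,541.74.
Plan B: monthly rate = 7.41%/12 = 0.0061750; payment = 100,000 × 0.0061750 / (1 − (1+0.0061750)^−84) = $1,529.39.
Monthly savings = $1,541.74 − $1,529.39 = $12.35.
Break-even = $750.00 / $12.35 = 60.73 → 61 months.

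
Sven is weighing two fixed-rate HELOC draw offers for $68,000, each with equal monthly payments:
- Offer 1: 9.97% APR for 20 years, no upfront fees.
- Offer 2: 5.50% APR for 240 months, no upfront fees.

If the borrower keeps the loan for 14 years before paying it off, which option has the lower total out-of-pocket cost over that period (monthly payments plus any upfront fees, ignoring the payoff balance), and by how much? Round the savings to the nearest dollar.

Offer 2 by $31,433

Offer 1: at 9.97% the monthly rate is 0.0083083, so the payment is 68,000 × 0.0083083 / (1 − 1.0083083^−240) = $654.86.
Offer 2: monthly rate = 5.5%/12 = 0.0045833; payment = 68,000 × 0.0045833 / (1 − (1+0.0045833)^−240) = $467.76.
Over 168 months: Offer 1 costs 168 × $654.86 = $110,016.48; Offer 2 costs 168 × $467.76 = $78,583.68.
Offer 2 is cheaper by $110,016.48 − $78,583.68 = $31,432.80.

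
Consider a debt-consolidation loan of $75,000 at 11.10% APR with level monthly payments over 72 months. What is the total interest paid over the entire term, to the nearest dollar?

Monthly rate = 11.1%/12 = 0.0092500; payment = 75,000 × 0.0092500 / (1 − (1+0.0092500)^−72) = $1,431.40.
Total paid = 72 × $1,431.40 = $103,060.80; interest = $103,060.80 − $75,000 = $28,060.80.

$28,061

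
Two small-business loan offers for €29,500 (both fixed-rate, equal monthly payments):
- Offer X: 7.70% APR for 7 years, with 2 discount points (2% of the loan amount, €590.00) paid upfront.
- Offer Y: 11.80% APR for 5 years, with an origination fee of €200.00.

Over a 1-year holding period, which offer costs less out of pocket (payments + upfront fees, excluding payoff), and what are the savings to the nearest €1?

Offer X: at 7.70% the monthly rate is 0.0064167, so the payment is 29,500 × 0.0064167 / (1 − 1.0064167^−84) = €455.40.
Offer Y: monthly rate = 11.8%/12 = 0.0098333; payment = 29,500 × 0.0098333 / (1 − (1+0.0098333)^−60) = €653.23.
Over 12 months: Offer X costs 12 × €455.40 + €590.00 = €6,054.80; Offer Y costs 12 × €653.23 + €200.00 = €8,038.76.
Offer X is cheaper by €8,038.76 − €6,054.80 = €1,983.96.

Offer X by €1,984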